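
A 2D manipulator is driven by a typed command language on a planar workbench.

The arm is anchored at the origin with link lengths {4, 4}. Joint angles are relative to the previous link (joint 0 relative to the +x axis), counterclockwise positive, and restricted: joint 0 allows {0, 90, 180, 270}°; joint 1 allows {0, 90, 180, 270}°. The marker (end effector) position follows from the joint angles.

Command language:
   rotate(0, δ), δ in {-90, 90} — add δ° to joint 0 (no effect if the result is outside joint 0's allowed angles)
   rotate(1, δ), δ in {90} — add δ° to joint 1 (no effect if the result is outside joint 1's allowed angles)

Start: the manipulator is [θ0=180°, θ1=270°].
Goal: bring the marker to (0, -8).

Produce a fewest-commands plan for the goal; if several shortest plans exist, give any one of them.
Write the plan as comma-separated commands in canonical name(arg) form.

rotate(1, 90), rotate(0, 90)

t0: [θ0=180°, θ1=270°]
t=1 rotate(1, 90) ⇒ [θ0=180°, θ1=0°]
t=2 rotate(0, 90) ⇒ [θ0=270°, θ1=0°]
no 1-step plan works, so 2 is optimal.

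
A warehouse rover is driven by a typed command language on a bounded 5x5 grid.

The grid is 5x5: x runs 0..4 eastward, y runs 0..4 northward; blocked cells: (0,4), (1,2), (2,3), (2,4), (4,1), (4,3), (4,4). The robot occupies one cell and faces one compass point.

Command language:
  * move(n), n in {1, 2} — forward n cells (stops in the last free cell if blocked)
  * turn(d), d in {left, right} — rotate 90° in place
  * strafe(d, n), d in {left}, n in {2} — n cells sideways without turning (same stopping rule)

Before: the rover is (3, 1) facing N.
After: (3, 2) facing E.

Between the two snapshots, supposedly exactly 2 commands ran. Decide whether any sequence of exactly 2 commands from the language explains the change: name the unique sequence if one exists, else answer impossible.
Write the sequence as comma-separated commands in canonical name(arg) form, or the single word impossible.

key: running turn(right) before move(1) would end elsewhere — order is forced
t0: (3, 1) facing N
t=1 move(1) ⇒ (3, 2) facing N
t=2 turn(right) ⇒ (3, 2) facing E
no rival 2-sequence matches.

move(1), turn(right)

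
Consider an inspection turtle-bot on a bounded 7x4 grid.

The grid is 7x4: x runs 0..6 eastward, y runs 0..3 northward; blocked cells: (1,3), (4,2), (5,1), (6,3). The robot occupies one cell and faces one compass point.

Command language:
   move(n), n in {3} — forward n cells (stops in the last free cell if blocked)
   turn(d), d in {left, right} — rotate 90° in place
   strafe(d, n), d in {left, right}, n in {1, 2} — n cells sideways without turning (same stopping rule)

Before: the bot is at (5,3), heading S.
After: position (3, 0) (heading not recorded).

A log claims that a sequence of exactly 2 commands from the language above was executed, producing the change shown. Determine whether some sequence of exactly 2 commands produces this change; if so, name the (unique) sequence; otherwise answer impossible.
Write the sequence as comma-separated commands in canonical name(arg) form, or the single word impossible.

strafe(right, 2), move(3)

key: running move(3) before strafe(right, 2) would end elsewhere — order is forced
t0: at (5,3), heading S
step 1 (strafe(right, 2)): at (3,3), heading S
step 2 (move(3)): at (3,0), heading S
uniquely the one of 49 2-step routes that fits.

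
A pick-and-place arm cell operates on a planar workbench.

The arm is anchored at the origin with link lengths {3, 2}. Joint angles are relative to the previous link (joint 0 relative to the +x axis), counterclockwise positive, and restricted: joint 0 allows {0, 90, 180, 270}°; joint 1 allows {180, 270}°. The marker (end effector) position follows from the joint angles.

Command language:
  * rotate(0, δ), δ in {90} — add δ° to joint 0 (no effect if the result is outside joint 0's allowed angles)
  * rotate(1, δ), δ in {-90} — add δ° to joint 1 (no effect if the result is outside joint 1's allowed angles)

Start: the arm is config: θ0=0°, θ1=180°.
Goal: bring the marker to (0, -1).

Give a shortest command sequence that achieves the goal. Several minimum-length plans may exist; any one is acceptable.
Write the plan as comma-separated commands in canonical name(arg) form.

rotate(0, 90), rotate(0, 90), rotate(0, 90)

initial: config: θ0=0°, θ1=180°
[1] after rotate(0, 90): config: θ0=90°, θ1=180°
[2] after rotate(0, 90): config: θ0=180°, θ1=180°
[3] after rotate(0, 90): config: θ0=270°, θ1=180°
shorter routes all fall short; 3 is best.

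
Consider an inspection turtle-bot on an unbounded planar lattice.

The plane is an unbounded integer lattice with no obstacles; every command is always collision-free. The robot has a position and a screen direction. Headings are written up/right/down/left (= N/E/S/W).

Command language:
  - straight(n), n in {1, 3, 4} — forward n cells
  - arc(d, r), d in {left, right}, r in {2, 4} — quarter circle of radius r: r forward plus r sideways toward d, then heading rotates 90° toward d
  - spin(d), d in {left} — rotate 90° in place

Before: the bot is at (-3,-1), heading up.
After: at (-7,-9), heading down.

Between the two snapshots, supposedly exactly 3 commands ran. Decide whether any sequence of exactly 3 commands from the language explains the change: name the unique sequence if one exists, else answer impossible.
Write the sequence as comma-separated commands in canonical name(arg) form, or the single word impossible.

key: order matters: swapping spin(left) and straight(4) lands elsewhere
initial: at (-3,-1), heading up
[1] after spin(left): at (-3,-1), heading left
[2] after arc(left, 4): at (-7,-5), heading down
[3] after straight(4): at (-7,-9), heading down
no rival 3-sequence matches.

spin(left), arc(left, 4), straight(4)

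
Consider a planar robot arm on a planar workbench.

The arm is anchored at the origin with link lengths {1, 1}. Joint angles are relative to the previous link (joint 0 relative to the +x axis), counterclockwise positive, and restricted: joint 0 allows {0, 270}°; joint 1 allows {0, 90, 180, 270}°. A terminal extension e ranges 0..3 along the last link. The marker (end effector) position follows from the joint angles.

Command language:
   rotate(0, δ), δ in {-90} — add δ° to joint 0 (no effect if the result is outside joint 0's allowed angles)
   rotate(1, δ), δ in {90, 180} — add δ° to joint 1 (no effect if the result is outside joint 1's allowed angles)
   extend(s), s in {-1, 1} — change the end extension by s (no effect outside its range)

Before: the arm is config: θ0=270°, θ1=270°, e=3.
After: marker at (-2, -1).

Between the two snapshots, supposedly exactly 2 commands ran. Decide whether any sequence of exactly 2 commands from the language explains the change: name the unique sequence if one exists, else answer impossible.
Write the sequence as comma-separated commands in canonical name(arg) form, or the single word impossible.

extend(-1), extend(-1)

initial: config: θ0=270°, θ1=270°, e=3
t=1 extend(-1) ⇒ config: θ0=270°, θ1=270°, e=2
t=2 extend(-1) ⇒ config: θ0=270°, θ1=270°, e=1
no rival 2-sequence matches.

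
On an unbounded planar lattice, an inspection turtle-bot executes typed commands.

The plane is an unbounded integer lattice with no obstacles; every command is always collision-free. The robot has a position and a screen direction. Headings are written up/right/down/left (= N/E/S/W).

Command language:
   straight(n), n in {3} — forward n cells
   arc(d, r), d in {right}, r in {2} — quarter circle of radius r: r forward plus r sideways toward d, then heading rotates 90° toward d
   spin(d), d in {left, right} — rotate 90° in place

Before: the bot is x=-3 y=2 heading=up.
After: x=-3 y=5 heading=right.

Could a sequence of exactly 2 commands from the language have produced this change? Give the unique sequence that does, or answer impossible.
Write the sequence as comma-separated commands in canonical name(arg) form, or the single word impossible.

straight(3), spin(right)

key: position moved to (-3,5) AND the heading swung to E — translation plus rotation needed
from: x=-3 y=2 heading=up
[1] after straight(3): x=-3 y=5 heading=up
[2] after spin(right): x=-3 y=5 heading=right
no other 2-command option fits: unique.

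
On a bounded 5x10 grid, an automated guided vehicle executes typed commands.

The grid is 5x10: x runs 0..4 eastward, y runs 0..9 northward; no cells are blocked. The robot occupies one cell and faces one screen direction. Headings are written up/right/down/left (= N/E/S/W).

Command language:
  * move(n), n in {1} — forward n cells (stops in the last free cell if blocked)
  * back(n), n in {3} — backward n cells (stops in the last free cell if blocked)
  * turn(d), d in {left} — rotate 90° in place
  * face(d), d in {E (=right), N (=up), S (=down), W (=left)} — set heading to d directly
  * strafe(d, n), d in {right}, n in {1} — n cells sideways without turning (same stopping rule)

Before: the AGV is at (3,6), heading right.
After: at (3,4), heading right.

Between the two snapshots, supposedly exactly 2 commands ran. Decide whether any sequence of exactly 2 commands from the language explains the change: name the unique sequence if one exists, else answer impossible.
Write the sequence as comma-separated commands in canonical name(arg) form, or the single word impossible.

key: heading stays E — no command in the sequence turns
t0: at (3,6), heading right
step 1 (strafe(right, 1)): at (3,5), heading right
step 2 (strafe(right, 1)): at (3,4), heading right
all 64 alternatives checked — unique.

strafe(right, 1), strafe(right, 1)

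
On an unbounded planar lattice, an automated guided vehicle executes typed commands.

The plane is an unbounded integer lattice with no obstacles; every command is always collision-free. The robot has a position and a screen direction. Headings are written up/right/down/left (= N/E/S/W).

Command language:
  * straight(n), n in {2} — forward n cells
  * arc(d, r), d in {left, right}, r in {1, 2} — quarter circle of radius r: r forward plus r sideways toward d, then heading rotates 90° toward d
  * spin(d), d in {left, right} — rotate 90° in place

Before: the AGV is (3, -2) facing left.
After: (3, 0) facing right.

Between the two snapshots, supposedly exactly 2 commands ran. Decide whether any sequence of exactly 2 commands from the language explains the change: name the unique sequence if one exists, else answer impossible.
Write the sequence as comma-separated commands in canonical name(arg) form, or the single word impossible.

arc(right, 1), arc(right, 1)

key: position moved to (3,0) AND the heading swung to E — translation plus rotation needed
start: (3, -2) facing left
step 1 (arc(right, 1)): (2, -1) facing up
step 2 (arc(right, 1)): (3, 0) facing right
all 49 alternatives checked — unique.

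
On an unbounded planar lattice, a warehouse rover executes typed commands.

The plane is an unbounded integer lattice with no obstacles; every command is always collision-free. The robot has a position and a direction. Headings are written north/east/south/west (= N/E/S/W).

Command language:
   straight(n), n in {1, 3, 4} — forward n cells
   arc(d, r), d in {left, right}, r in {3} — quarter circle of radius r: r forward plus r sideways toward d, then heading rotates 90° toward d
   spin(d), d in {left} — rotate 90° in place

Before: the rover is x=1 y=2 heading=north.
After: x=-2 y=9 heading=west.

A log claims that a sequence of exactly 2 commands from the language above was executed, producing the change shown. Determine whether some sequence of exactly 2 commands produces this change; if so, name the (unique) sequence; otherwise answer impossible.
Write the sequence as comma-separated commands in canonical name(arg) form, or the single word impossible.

straight(4), arc(left, 3)

key: running arc(left, 3) before straight(4) would end elsewhere — order is forced
initial: x=1 y=2 heading=north
[1] after straight(4): x=1 y=6 heading=north
[2] after arc(left, 3): x=-2 y=9 heading=west
uniquely the one of 36 2-step routes that fits.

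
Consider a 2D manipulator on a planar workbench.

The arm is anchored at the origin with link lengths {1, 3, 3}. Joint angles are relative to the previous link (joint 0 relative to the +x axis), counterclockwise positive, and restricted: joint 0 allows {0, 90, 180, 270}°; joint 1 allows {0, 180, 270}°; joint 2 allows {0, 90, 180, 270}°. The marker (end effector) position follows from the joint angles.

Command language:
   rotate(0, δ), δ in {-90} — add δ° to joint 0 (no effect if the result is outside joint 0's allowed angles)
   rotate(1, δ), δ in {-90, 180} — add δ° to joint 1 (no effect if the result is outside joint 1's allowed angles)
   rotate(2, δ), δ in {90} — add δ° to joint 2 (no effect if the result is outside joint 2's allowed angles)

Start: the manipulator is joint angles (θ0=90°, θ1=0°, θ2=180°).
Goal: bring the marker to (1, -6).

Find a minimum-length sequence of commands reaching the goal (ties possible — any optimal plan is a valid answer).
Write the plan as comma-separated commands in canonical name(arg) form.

rotate(1, -90), rotate(0, -90), rotate(2, 90), rotate(2, 90)

from: joint angles (θ0=90°, θ1=0°, θ2=180°)
[1] after rotate(1, -90): joint angles (θ0=90°, θ1=270°, θ2=180°)
[2] after rotate(0, -90): joint angles (θ0=0°, θ1=270°, θ2=180°)
[3] after rotate(2, 90): joint angles (θ0=0°, θ1=270°, θ2=270°)
[4] after rotate(2, 90): joint angles (θ0=0°, θ1=270°, θ2=0°)
minimal: 4 command(s), checked below 4.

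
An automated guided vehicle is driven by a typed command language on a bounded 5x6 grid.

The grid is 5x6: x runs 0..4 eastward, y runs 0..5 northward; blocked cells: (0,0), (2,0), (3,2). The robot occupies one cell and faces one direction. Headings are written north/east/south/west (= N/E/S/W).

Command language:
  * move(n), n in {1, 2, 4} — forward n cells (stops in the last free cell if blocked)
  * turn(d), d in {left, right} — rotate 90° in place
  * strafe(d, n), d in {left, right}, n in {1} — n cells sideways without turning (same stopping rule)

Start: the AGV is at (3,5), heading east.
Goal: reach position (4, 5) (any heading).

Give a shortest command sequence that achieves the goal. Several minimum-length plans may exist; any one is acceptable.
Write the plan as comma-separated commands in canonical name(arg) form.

move(2)

start: at (3,5), heading east
t=1 move(2) ⇒ at (4,5), heading east
minimal: 1 command(s), checked below 1.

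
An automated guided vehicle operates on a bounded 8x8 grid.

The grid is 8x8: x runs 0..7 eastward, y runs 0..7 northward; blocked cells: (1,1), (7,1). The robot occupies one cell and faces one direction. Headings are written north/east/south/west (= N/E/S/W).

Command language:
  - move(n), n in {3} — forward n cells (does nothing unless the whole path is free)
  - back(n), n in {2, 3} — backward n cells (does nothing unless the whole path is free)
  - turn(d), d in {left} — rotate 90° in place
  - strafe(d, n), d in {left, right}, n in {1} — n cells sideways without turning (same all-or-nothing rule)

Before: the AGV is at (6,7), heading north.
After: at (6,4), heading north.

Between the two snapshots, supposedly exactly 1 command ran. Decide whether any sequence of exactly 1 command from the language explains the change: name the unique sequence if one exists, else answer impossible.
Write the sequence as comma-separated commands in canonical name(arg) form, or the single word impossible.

key: heading stays N — the single command does not turn
from: at (6,7), heading north
1. back(3) → at (6,4), heading north
no rival 1-sequence matches.

back(3)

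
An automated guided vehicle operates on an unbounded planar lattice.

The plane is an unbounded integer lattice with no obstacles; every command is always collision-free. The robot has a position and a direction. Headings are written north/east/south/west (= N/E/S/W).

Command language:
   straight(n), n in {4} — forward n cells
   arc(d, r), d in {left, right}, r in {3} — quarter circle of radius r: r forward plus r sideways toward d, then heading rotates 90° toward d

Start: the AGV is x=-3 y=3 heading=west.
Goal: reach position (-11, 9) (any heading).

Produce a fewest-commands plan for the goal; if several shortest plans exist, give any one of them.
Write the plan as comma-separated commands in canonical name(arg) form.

start: x=-3 y=3 heading=west
[1] after straight(4): x=-7 y=3 heading=west
[2] after straight(4): x=-11 y=3 heading=west
[3] after arc(right, 3): x=-14 y=6 heading=north
[4] after arc(right, 3): x=-11 y=9 heading=east
no 3-step plan works, so 4 is optimal.

straight(4), straight(4), arc(right, 3), arc(right, 3)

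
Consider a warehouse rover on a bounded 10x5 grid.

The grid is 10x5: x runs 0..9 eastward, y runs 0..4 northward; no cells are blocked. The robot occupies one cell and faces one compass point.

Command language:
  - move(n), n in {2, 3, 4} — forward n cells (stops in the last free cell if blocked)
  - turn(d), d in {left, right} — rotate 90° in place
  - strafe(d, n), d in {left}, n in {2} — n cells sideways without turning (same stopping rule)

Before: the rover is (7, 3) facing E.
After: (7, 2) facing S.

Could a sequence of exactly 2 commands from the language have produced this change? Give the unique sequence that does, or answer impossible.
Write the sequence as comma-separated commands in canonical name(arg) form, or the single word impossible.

no 2-step route produces this change.

impossible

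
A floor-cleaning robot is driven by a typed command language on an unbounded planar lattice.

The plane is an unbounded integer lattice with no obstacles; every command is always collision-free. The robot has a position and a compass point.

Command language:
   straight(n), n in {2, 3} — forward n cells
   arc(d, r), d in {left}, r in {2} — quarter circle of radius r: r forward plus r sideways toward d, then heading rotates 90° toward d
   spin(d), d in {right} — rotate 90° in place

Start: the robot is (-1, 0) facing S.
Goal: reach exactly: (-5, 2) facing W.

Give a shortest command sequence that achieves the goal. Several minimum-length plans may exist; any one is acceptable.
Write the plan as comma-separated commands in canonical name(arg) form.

spin(right), straight(2), spin(right), arc(left, 2)

begin: (-1, 0) facing S
t=1 spin(right) ⇒ (-1, 0) facing W
t=2 straight(2) ⇒ (-3, 0) facing W
t=3 spin(right) ⇒ (-3, 0) facing N
t=4 arc(left, 2) ⇒ (-5, 2) facing W
no 3-step plan works, so 4 is optimal.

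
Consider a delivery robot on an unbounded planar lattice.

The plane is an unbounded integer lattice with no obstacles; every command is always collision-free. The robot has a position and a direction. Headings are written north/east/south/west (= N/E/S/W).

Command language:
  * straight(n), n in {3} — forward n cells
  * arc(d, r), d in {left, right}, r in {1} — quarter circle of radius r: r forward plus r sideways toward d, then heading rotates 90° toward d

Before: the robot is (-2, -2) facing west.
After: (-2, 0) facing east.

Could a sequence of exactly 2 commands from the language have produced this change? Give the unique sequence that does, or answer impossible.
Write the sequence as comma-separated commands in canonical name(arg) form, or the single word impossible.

arc(right, 1), arc(right, 1)

key: position moved to (-2,0) AND the heading swung to E — translation plus rotation needed
initial: (-2, -2) facing west
step 1 (arc(right, 1)): (-3, -1) facing north
step 2 (arc(right, 1)): (-2, 0) facing east
all 9 alternatives checked — unique.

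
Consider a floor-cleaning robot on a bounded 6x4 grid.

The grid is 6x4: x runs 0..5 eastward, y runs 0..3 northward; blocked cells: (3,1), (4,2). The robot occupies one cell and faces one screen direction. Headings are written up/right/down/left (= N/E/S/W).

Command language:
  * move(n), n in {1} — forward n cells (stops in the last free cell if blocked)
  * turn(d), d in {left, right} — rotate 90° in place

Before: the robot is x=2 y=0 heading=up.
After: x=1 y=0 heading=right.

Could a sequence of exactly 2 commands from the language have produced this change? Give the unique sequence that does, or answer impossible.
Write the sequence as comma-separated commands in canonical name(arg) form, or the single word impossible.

every 2-command combo misses the target.

impossible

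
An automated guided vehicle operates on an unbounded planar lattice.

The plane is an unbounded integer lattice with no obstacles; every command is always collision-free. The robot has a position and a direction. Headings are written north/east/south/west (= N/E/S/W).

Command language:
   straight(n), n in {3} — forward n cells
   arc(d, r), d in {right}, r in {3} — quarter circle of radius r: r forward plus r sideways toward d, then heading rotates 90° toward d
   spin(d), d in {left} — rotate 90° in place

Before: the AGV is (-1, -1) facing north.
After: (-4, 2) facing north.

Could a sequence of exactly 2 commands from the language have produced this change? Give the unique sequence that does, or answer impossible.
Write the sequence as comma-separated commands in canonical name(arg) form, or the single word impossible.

spin(left), arc(right, 3)

key: still facing N at the end — net rotation zero over 2 steps
begin: (-1, -1) facing north
[1] after spin(left): (-1, -1) facing west
[2] after arc(right, 3): (-4, 2) facing north
all 9 alternatives checked — unique.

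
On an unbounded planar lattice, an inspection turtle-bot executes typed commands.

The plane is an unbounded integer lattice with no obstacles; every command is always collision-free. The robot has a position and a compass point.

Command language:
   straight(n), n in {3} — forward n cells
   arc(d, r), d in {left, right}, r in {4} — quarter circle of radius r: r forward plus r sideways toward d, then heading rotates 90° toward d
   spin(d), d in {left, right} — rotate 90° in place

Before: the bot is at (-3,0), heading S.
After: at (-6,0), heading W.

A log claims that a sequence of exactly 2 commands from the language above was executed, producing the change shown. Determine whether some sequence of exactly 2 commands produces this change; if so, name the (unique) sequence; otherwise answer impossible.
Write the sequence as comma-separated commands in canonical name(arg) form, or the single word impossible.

key: running straight(3) before spin(right) would end elsewhere — order is forced
start: at (-3,0), heading S
[1] after spin(right): at (-3,0), heading W
[2] after straight(3): at (-6,0), heading W
no rival 2-sequence matches.

spin(right), straight(3)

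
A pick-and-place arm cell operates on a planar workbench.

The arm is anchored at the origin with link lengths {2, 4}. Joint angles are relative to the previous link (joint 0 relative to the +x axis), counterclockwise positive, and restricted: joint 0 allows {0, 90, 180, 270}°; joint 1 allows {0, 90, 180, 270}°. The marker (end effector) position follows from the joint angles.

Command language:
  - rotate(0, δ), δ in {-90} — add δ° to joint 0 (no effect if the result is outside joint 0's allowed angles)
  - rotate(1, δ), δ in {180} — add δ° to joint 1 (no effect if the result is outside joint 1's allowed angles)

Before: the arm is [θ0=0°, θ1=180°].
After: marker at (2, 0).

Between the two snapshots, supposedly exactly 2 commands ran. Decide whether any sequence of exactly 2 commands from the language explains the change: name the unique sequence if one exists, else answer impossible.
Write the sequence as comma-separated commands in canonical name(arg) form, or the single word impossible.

t0: [θ0=0°, θ1=180°]
1. rotate(0, -90) → [θ0=270°, θ1=180°]
2. rotate(0, -90) → [θ0=180°, θ1=180°]
all 4 alternatives checked — unique.

rotate(0, -90), rotate(0, -90)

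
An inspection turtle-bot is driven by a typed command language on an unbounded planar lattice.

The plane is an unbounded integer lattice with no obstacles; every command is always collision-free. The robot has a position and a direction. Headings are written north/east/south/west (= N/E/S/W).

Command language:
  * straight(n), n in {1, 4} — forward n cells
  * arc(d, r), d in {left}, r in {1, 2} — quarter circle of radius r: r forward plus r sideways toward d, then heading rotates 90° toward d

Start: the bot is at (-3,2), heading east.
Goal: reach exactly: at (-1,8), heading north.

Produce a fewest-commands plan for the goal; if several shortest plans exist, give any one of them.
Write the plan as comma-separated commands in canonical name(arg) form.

from: at (-3,2), heading east
step 1 (arc(left, 2)): at (-1,4), heading north
step 2 (straight(4)): at (-1,8), heading north
nothing shorter than 2 reaches the goal.

arc(left, 2), straight(4)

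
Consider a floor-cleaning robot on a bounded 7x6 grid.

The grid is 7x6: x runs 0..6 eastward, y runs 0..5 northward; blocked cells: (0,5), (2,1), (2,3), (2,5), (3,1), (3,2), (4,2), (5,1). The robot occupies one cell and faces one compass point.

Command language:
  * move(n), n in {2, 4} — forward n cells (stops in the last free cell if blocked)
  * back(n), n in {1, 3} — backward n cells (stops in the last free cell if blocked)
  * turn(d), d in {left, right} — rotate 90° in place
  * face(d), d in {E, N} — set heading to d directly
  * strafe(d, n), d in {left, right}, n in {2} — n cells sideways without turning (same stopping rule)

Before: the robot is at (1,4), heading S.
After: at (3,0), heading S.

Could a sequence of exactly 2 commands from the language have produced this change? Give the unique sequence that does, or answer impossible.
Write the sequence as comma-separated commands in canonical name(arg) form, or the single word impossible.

key: running strafe(left, 2) before move(4) would end elsewhere — order is forced
from: at (1,4), heading S
1. move(4) → at (1,0), heading S
2. strafe(left, 2) → at (3,0), heading S
all 100 alternatives checked — unique.

move(4), strafe(left, 2)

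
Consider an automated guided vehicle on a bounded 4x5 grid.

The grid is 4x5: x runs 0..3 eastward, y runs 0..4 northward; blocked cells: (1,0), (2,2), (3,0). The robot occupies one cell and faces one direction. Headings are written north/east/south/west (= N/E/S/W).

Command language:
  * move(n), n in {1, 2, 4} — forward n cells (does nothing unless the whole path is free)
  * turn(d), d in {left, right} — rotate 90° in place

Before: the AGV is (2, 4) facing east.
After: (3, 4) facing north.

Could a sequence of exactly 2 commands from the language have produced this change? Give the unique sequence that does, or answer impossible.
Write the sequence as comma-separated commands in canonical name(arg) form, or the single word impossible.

move(1), turn(left)

key: order matters: swapping move(1) and turn(left) lands elsewhere
start: (2, 4) facing east
step 1 (move(1)): (3, 4) facing east
step 2 (turn(left)): (3, 4) facing north
no rival 2-sequence matches.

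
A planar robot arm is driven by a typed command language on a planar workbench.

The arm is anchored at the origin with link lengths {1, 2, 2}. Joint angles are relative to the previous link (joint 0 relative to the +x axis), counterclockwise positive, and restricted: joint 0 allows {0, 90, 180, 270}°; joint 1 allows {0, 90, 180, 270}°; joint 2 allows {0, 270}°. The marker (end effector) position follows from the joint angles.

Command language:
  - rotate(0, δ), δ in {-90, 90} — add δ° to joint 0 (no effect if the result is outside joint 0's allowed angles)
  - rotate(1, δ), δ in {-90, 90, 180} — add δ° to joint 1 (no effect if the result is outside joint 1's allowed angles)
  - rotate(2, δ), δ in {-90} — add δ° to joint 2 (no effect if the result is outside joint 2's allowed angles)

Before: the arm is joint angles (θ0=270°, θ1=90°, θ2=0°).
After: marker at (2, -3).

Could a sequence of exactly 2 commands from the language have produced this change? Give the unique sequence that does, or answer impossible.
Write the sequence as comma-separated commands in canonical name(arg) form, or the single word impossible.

t0: joint angles (θ0=270°, θ1=90°, θ2=0°)
1. rotate(2, -90) → joint angles (θ0=270°, θ1=90°, θ2=270°)
2. rotate(2, -90) → joint angles (θ0=270°, θ1=90°, θ2=270°)
no rival 2-sequence matches.

rotate(2, -90), rotate(2, -90)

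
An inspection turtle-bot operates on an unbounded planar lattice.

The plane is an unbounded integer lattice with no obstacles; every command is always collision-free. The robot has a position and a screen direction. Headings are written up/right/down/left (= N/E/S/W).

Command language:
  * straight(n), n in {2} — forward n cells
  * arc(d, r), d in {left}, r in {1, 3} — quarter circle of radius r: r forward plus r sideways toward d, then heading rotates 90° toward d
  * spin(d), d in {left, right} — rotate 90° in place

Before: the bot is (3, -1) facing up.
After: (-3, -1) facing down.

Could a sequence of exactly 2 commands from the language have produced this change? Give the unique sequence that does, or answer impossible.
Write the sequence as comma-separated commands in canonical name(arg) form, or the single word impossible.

key: cell and facing (now S) both changed — the 2 commands mix motion and turning
start: (3, -1) facing up
t=1 arc(left, 3) ⇒ (0, 2) facing left
t=2 arc(left, 3) ⇒ (-3, -1) facing down
no rival 2-sequence matches.

arc(left, 3), arc(left, 3)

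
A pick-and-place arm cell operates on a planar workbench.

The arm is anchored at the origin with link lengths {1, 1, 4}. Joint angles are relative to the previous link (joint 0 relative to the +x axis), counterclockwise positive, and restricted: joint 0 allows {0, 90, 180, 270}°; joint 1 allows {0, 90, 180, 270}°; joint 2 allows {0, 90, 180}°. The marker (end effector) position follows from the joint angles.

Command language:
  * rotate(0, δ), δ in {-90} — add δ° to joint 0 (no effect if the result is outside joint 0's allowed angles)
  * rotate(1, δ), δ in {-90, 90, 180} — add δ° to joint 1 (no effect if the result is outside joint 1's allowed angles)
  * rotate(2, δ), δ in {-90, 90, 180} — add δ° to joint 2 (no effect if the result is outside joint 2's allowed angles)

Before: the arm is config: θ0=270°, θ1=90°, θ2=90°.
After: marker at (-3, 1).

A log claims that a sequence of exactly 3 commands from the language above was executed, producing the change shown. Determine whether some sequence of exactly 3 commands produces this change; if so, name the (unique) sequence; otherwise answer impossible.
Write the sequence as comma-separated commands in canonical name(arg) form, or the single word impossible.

begin: config: θ0=270°, θ1=90°, θ2=90°
1. rotate(0, -90) → config: θ0=180°, θ1=90°, θ2=90°
2. rotate(0, -90) → config: θ0=90°, θ1=90°, θ2=90°
3. rotate(0, -90) → config: θ0=0°, θ1=90°, θ2=90°
no other 3-command option fits: unique.

rotate(0, -90), rotate(0, -90), rotate(0, -90)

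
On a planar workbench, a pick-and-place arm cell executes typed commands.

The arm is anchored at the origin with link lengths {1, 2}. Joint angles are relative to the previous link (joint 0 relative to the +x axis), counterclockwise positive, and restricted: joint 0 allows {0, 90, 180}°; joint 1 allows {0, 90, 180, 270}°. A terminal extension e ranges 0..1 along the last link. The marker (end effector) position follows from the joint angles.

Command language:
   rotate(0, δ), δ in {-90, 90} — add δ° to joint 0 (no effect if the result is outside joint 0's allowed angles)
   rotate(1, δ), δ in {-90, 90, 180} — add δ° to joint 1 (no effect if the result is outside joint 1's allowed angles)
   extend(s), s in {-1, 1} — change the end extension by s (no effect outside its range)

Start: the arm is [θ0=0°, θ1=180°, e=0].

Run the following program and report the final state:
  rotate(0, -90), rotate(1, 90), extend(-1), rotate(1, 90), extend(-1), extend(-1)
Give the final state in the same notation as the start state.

[θ0=0°, θ1=0°, e=0]

start: [θ0=0°, θ1=180°, e=0]
t=1 rotate(0, -90) ⇒ [θ0=0°, θ1=180°, e=0]
t=2 rotate(1, 90) ⇒ [θ0=0°, θ1=270°, e=0]
t=3 extend(-1) ⇒ [θ0=0°, θ1=270°, e=0]
t=4 rotate(1, 90) ⇒ [θ0=0°, θ1=0°, e=0]
t=5 extend(-1) ⇒ [θ0=0°, θ1=0°, e=0]
t=6 extend(-1) ⇒ [θ0=0°, θ1=0°, e=0]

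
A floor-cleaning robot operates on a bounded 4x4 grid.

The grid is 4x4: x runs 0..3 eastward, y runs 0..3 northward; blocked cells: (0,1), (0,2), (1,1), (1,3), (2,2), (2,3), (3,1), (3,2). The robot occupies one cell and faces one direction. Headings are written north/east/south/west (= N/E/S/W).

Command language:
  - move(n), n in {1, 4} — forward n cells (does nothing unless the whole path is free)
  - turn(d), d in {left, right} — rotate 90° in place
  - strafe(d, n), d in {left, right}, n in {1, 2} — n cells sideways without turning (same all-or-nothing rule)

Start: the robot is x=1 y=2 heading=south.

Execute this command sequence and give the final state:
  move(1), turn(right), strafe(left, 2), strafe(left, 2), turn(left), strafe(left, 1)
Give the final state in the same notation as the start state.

x=1 y=2 heading=south

start: x=1 y=2 heading=south
t=1 move(1) ⇒ x=1 y=2 heading=south
t=2 turn(right) ⇒ x=1 y=2 heading=west
t=3 strafe(left, 2) ⇒ x=1 y=2 heading=west
t=4 strafe(left, 2) ⇒ x=1 y=2 heading=west
t=5 turn(left) ⇒ x=1 y=2 heading=south
t=6 strafe(left, 1) ⇒ x=1 y=2 heading=south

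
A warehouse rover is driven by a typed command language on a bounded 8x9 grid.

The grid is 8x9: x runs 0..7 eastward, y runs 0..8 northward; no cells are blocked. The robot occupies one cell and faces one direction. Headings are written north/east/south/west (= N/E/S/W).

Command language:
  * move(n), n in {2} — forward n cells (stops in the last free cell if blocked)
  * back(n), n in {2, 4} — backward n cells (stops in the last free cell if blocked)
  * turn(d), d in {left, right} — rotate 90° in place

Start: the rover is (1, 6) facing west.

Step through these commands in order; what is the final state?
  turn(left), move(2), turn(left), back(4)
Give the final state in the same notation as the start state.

(0, 4) facing east

initial: (1, 6) facing west
t=1 turn(left) ⇒ (1, 6) facing south
t=2 move(2) ⇒ (1, 4) facing south
t=3 turn(left) ⇒ (1, 4) facing east
t=4 back(4) ⇒ (0, 4) facing east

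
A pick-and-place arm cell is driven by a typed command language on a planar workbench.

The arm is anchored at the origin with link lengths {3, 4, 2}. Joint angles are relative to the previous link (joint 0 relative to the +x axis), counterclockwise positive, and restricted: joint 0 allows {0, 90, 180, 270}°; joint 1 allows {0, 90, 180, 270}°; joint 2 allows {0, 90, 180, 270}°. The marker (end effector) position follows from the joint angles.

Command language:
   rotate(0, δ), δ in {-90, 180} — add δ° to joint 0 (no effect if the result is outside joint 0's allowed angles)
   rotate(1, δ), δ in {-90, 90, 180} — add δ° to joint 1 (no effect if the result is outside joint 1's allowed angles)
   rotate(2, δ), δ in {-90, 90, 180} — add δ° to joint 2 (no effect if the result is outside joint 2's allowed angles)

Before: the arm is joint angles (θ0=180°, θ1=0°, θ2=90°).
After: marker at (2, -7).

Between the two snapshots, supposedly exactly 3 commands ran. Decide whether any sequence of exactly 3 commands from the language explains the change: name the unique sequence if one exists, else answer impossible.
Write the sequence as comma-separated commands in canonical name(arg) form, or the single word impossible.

start: joint angles (θ0=180°, θ1=0°, θ2=90°)
step 1 (rotate(0, -90)): joint angles (θ0=90°, θ1=0°, θ2=90°)
step 2 (rotate(0, -90)): joint angles (θ0=0°, θ1=0°, θ2=90°)
step 3 (rotate(0, -90)): joint angles (θ0=270°, θ1=0°, θ2=90°)
no rival 3-sequence matches.

rotate(0, -90), rotate(0, -90), rotate(0, -90)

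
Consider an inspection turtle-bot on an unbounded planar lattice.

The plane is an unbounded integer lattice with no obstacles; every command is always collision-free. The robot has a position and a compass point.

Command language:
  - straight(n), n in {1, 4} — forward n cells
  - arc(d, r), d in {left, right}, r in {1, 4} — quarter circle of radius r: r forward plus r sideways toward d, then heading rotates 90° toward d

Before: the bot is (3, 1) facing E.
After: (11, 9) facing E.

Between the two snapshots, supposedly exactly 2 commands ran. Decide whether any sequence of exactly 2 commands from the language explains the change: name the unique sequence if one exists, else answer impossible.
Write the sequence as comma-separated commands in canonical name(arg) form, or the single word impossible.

arc(left, 4), arc(right, 4)

key: heading stays E — rotations cancel among the 2 commands
t0: (3, 1) facing E
1. arc(left, 4) → (7, 5) facing N
2. arc(right, 4) → (11, 9) facing E
all 36 alternatives checked — unique.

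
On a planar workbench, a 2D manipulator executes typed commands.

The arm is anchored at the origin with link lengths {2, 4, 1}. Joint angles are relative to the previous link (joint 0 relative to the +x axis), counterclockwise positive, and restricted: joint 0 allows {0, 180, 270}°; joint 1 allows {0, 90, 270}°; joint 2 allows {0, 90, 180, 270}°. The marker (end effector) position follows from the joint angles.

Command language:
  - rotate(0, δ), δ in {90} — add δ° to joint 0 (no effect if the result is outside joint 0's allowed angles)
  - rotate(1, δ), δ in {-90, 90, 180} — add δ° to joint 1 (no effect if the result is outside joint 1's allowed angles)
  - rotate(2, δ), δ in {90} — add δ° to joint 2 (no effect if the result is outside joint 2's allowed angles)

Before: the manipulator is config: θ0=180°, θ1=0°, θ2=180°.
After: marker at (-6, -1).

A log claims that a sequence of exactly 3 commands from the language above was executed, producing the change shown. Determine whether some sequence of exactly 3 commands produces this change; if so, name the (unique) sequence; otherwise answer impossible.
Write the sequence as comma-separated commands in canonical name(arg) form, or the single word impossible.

rotate(2, 90), rotate(2, 90), rotate(2, 90)

from: config: θ0=180°, θ1=0°, θ2=180°
step 1 (rotate(2, 90)): config: θ0=180°, θ1=0°, θ2=270°
step 2 (rotate(2, 90)): config: θ0=180°, θ1=0°, θ2=0°
step 3 (rotate(2, 90)): config: θ0=180°, θ1=0°, θ2=90°
uniquely the one of 125 3-step routes that fits.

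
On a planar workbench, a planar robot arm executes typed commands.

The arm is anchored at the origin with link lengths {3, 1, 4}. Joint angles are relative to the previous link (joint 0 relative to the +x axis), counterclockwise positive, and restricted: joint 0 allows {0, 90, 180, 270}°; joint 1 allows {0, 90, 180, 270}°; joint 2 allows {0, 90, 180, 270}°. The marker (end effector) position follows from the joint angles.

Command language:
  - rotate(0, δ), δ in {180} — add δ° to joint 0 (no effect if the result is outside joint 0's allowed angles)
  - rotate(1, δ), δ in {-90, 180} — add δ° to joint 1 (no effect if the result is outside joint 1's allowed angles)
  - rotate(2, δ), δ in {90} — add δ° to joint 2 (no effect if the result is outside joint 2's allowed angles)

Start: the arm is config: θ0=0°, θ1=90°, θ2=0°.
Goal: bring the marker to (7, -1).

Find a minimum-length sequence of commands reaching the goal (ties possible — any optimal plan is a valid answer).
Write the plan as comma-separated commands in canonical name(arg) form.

from: config: θ0=0°, θ1=90°, θ2=0°
1. rotate(1, 180) → config: θ0=0°, θ1=270°, θ2=0°
2. rotate(2, 90) → config: θ0=0°, θ1=270°, θ2=90°
shorter routes all fall short; 2 is best.

rotate(1, 180), rotate(2, 90)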